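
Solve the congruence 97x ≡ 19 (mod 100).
x ≡ 27 (mod 100)

gcd(97, 100) = 1, which divides 19, so solutions exist.
Find 97^(-1) mod 100 by the extended Euclidean algorithm:
100 = 1 × 97 + 3  ⟹  3 = (1)·100 + (-1)·97
97 = 32 × 3 + 1  ⟹  1 = (-32)·100 + (33)·97
So (33)·97 ≡ 1 (mod 100), i.e. 97^(-1) ≡ 33 (mod 100).
x ≡ 33 × 19 = 627 ≡ 27 (mod 100).
Check: 97 × 27 = 2619 ≡ 19 (mod 100).
Unique solution: x ≡ 27 (mod 100)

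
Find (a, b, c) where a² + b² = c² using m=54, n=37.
(1547, 3996, 4285)

Euclid's formula: a = m² - n², b = 2mn, c = m² + n²
m = 54, n = 37
a = 54² - 37² = 2916 - 1369 = 1547
b = 2 × 54 × 37 = 3996
c = 54² + 37² = 2916 + 1369 = 4285
Verification: 1547² + 3996² = 2393209 + 15968016 = 18361225 = 4285² ✓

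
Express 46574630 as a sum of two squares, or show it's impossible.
Not possible

Factorization: 46574630 = 2 × 5 × 167^3
By Fermat: n is sum of two squares iff every prime p ≡ 3 (mod 4) appears to even power.
Prime(s) ≡ 3 (mod 4) with odd exponent: [(167, 3)]
Therefore 46574630 cannot be expressed as a² + b².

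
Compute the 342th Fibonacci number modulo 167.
8

Matrix identity: Q^n = [[F_(n+1), F_n], [F_n, F_(n-1)]] with Q = [[1,1],[1,0]].
n = 342 = 101010110₂. Square-and-multiply, entries mod 167:
Q^1 = [[1,1],[1,0]]
Q^2 = (Q^1)² = [[2,1],[1,1]]
Q^5 = (Q^2)²·Q = [[8,5],[5,3]]
Q^10 = (Q^5)² = [[89,55],[55,34]]
Q^21 = (Q^10)²·Q = [[9,91],[91,85]]
Q^42 = (Q^21)² = [[12,37],[37,142]]
Q^85 = (Q^42)²·Q = [[30,10],[10,20]]
Q^171 = (Q^85)²·Q = [[164,165],[165,166]]
Q^342 = (Q^171)² = [[13,8],[8,5]]
F_342 mod 167 = Q^342[0][1] = 8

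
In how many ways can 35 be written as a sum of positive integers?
14883

p(n) counts ways to write n as a sum of positive integers (order ignored).
Euler's pentagonal recurrence: p(k) = p(k-1) + p(k-2) - p(k-5) - p(k-7) + p(k-12) + p(k-15) - ... (offsets j(3j∓1)/2, signs ++--, p(0)=1, p(<0)=0).
DP table for k = 0..34: p(0)=1, p(1)=1, p(2)=2, p(3)=3, p(4)=5, p(5)=7, p(6)=11, p(7)=15, p(8)=22, p(9)=30, p(10)=42, p(11)=56, p(12)=77, p(13)=101, p(14)=135, p(15)=176, p(16)=231, p(17)=297, p(18)=385, p(19)=490, p(20)=627, p(21)=792, p(22)=1002, p(23)=1255, p(24)=1575, p(25)=1958, p(26)=2436, p(27)=3010, p(28)=3718, p(29)=4565, p(30)=5604, p(31)=6842, p(32)=8349, p(33)=10143, p(34)=12310.
Final step: p(35) = p(34) + p(33) - p(30) - p(28) + p(23) + p(20) - p(13) - p(9) + p(0)
= 12310 + 10143 - 5604 - 3718 + 1255 + 627 - 101 - 30 + 1
= 14883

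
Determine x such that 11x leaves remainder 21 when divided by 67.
x ≡ 8 (mod 67)

gcd(11, 67) = 1, which divides 21, so solutions exist.
Find 11^(-1) mod 67 by the extended Euclidean algorithm:
67 = 6 × 11 + 1  ⟹  1 = (1)·67 + (-6)·11
So (-6)·11 ≡ 1 (mod 67), i.e. 11^(-1) ≡ -6 ≡ 61 (mod 67).
x ≡ 61 × 21 = 1281 ≡ 8 (mod 67).
Check: 11 × 8 = 88 ≡ 21 (mod 67).
Unique solution: x ≡ 8 (mod 67)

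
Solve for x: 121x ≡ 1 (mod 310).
41

gcd(121, 310) = 1, so the inverse exists.
Extended Euclidean algorithm on (310, 121):
310 = 2 × 121 + 68  ⟹  68 = (1)·310 + (-2)·121
121 = 1 × 68 + 53  ⟹  53 = (-1)·310 + (3)·121
68 = 1 × 53 + 15  ⟹  15 = (2)·310 + (-5)·121
53 = 3 × 15 + 8  ⟹  8 = (-7)·310 + (18)·121
15 = 1 × 8 + 7  ⟹  7 = (9)·310 + (-23)·121
8 = 1 × 7 + 1  ⟹  1 = (-16)·310 + (41)·121
So (41)·121 ≡ 1 (mod 310), i.e. 121^(-1) ≡ 41 (mod 310).
Check: 121 × 41 = 4961 ≡ 1 (mod 310)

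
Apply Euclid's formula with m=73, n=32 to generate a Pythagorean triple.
(4305, 4672, 6353)

Euclid's formula: a = m² - n², b = 2mn, c = m² + n²
m = 73, n = 32
a = 73² - 32² = 5329 - 1024 = 4305
b = 2 × 73 × 32 = 4672
c = 73² + 32² = 5329 + 1024 = 6353
Verification: 4305² + 4672² = 18533025 + 21827584 = 40360609 = 6353² ✓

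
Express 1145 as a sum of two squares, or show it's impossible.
11² + 32² (a=11, b=32)

Factorization: 1145 = 5 × 229
By Fermat: n is sum of two squares iff every prime p ≡ 3 (mod 4) appears to even power.
All primes ≡ 3 (mod 4) appear to even power.
Search a = 0, 1, 2, … for 1145 - a² a perfect square: first hit at a = 11: 1145 - 121 = 1024 = 32².
1145 = 11² + 32² = 121 + 1024 ✓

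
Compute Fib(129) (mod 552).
58

Matrix identity: Q^n = [[F_(n+1), F_n], [F_n, F_(n-1)]] with Q = [[1,1],[1,0]].
n = 129 = 10000001₂. Square-and-multiply, entries mod 552:
Q^1 = [[1,1],[1,0]]
Q^2 = (Q^1)² = [[2,1],[1,1]]
Q^4 = (Q^2)² = [[5,3],[3,2]]
Q^8 = (Q^4)² = [[34,21],[21,13]]
Q^16 = (Q^8)² = [[493,435],[435,58]]
Q^32 = (Q^16)² = [[58,117],[117,493]]
Q^64 = (Q^32)² = [[493,435],[435,58]]
Q^129 = (Q^64)²·Q = [[175,58],[58,117]]
F_129 mod 552 = Q^129[0][1] = 58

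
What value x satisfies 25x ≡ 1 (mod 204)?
49

gcd(25, 204) = 1, so the inverse exists.
Extended Euclidean algorithm on (204, 25):
204 = 8 × 25 + 4  ⟹  4 = (1)·204 + (-8)·25
25 = 6 × 4 + 1  ⟹  1 = (-6)·204 + (49)·25
So (49)·25 ≡ 1 (mod 204), i.e. 25^(-1) ≡ 49 (mod 204).
Check: 25 × 49 = 1225 ≡ 1 (mod 204)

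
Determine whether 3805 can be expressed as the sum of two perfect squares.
18² + 59² (a=18, b=59)

Factorization: 3805 = 5 × 761
By Fermat: n is sum of two squares iff every prime p ≡ 3 (mod 4) appears to even power.
All primes ≡ 3 (mod 4) appear to even power.
Search a = 0, 1, 2, … for 3805 - a² a perfect square: first hit at a = 18: 3805 - 324 = 3481 = 59².
3805 = 18² + 59² = 324 + 3481 ✓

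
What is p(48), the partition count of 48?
147273

p(n) counts ways to write n as a sum of positive integers (order ignored).
Euler's pentagonal recurrence: p(k) = p(k-1) + p(k-2) - p(k-5) - p(k-7) + p(k-12) + p(k-15) - ... (offsets j(3j∓1)/2, signs ++--, p(0)=1, p(<0)=0).
DP table for k = 0..47: p(0)=1, p(1)=1, p(2)=2, p(3)=3, p(4)=5, p(5)=7, p(6)=11, p(7)=15, p(8)=22, p(9)=30, p(10)=42, p(11)=56, p(12)=77, p(13)=101, p(14)=135, p(15)=176, p(16)=231, p(17)=297, p(18)=385, p(19)=490, p(20)=627, p(21)=792, p(22)=1002, p(23)=1255, p(24)=1575, p(25)=1958, p(26)=2436, p(27)=3010, p(28)=3718, p(29)=4565, p(30)=5604, p(31)=6842, p(32)=8349, p(33)=10143, p(34)=12310, p(35)=14883, p(36)=17977, p(37)=21637, p(38)=26015, p(39)=31185, p(40)=37338, p(41)=44583, p(42)=53174, p(43)=63261, p(44)=75175, p(45)=89134, p(46)=105558, p(47)=124754.
Final step: p(48) = p(47) + p(46) - p(43) - p(41) + p(36) + p(33) - p(26) - p(22) + p(13) + p(8)
= 124754 + 105558 - 63261 - 44583 + 17977 + 10143 - 2436 - 1002 + 101 + 22
= 147273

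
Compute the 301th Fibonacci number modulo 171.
62

Matrix identity: Q^n = [[F_(n+1), F_n], [F_n, F_(n-1)]] with Q = [[1,1],[1,0]].
n = 301 = 100101101₂. Square-and-multiply, entries mod 171:
Q^1 = [[1,1],[1,0]]
Q^2 = (Q^1)² = [[2,1],[1,1]]
Q^4 = (Q^2)² = [[5,3],[3,2]]
Q^9 = (Q^4)²·Q = [[55,34],[34,21]]
Q^18 = (Q^9)² = [[77,19],[19,58]]
Q^37 = (Q^18)²·Q = [[134,134],[134,0]]
Q^75 = (Q^37)²·Q = [[3,2],[2,1]]
Q^150 = (Q^75)² = [[13,8],[8,5]]
Q^301 = (Q^150)²·Q = [[35,62],[62,144]]
F_301 mod 171 = Q^301[0][1] = 62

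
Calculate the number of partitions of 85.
30167357

p(n) counts ways to write n as a sum of positive integers (order ignored).
Euler's pentagonal recurrence: p(k) = p(k-1) + p(k-2) - p(k-5) - p(k-7) + p(k-12) + p(k-15) - ... (offsets j(3j∓1)/2, signs ++--, p(0)=1, p(<0)=0).
DP table for k = 0..84: p(0)=1, p(1)=1, p(2)=2, p(3)=3, p(4)=5, p(5)=7, p(6)=11, p(7)=15, p(8)=22, p(9)=30, p(10)=42, p(11)=56, p(12)=77, p(13)=101, p(14)=135, p(15)=176, p(16)=231, p(17)=297, p(18)=385, p(19)=490, p(20)=627, p(21)=792, p(22)=1002, p(23)=1255, p(24)=1575, p(25)=1958, p(26)=2436, p(27)=3010, p(28)=3718, p(29)=4565, p(30)=5604, p(31)=6842, p(32)=8349, p(33)=10143, p(34)=12310, p(35)=14883, p(36)=17977, p(37)=21637, p(38)=26015, p(39)=31185, p(40)=37338, p(41)=44583, p(42)=53174, p(43)=63261, p(44)=75175, p(45)=89134, p(46)=105558, p(47)=124754, p(48)=147273, p(49)=173525, p(50)=204226, p(51)=239943, p(52)=281589, p(53)=329931, p(54)=386155, p(55)=451276, p(56)=526823, p(57)=614154, p(58)=715220, p(59)=831820, p(60)=966467, p(61)=1121505, p(62)=1300156, p(63)=1505499, p(64)=1741630, p(65)=2012558, p(66)=2323520, p(67)=2679689, p(68)=3087735, p(69)=3554345, p(70)=4087968, p(71)=4697205, p(72)=5392783, p(73)=6185689, p(74)=7089500, p(75)=8118264, p(76)=9289091, p(77)=10619863, p(78)=12132164, p(79)=13848650, p(80)=15796476, p(81)=18004327, p(82)=20506255, p(83)=23338469, p(84)=26543660.
Final step: p(85) = p(84) + p(83) - p(80) - p(78) + p(73) + p(70) - p(63) - p(59) + p(50) + p(45) - p(34) - p(28) + p(15) + p(8)
= 26543660 + 23338469 - 15796476 - 12132164 + 6185689 + 4087968 - 1505499 - 831820 + 204226 + 89134 - 12310 - 3718 + 176 + 22
= 30167357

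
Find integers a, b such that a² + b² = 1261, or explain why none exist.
6² + 35² (a=6, b=35)

Factorization: 1261 = 13 × 97
By Fermat: n is sum of two squares iff every prime p ≡ 3 (mod 4) appears to even power.
All primes ≡ 3 (mod 4) appear to even power.
Search a = 0, 1, 2, … for 1261 - a² a perfect square: first hit at a = 6: 1261 - 36 = 1225 = 35².
1261 = 6² + 35² = 36 + 1225 ✓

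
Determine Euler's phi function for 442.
192

442 = 2 × 13 × 17
φ(n) = n × ∏(1 - 1/p) for each prime p dividing n
φ(442) = 442 × (1 - 1/2) × (1 - 1/13) × (1 - 1/17) = 192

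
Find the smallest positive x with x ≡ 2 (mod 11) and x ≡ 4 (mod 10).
24

Using Chinese Remainder Theorem:
M = 11 × 10 = 110
M1 = 10, M2 = 11
y1 = 10^(-1) mod 11 = 10
y2 = 11^(-1) mod 10 = 1
x = (2×10×10 + 4×11×1) mod 110 = 24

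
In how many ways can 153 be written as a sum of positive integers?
54770336324

p(n) counts ways to write n as a sum of positive integers (order ignored).
Euler's pentagonal recurrence: p(k) = p(k-1) + p(k-2) - p(k-5) - p(k-7) + p(k-12) + p(k-15) - ... (offsets j(3j∓1)/2, signs ++--, p(0)=1, p(<0)=0).
DP table for k = 0..152: p(0)=1, p(1)=1, p(2)=2, p(3)=3, p(4)=5, p(5)=7, p(6)=11, p(7)=15, p(8)=22, p(9)=30, p(10)=42, p(11)=56, p(12)=77, p(13)=101, p(14)=135, p(15)=176, p(16)=231, p(17)=297, p(18)=385, p(19)=490, p(20)=627, p(21)=792, p(22)=1002, p(23)=1255, p(24)=1575, p(25)=1958, p(26)=2436, p(27)=3010, p(28)=3718, p(29)=4565, p(30)=5604, p(31)=6842, p(32)=8349, p(33)=10143, p(34)=12310, p(35)=14883, p(36)=17977, p(37)=21637, p(38)=26015, p(39)=31185, p(40)=37338, p(41)=44583, p(42)=53174, p(43)=63261, p(44)=75175, p(45)=89134, p(46)=105558, p(47)=124754, p(48)=147273, p(49)=173525, p(50)=204226, p(51)=239943, p(52)=281589, p(53)=329931, p(54)=386155, p(55)=451276, p(56)=526823, p(57)=614154, p(58)=715220, p(59)=831820, p(60)=966467, p(61)=1121505, p(62)=1300156, p(63)=1505499, p(64)=1741630, p(65)=2012558, p(66)=2323520, p(67)=2679689, p(68)=3087735, p(69)=3554345, p(70)=4087968, p(71)=4697205, p(72)=5392783, p(73)=6185689, p(74)=7089500, p(75)=8118264, p(76)=9289091, p(77)=10619863, p(78)=12132164, p(79)=13848650, p(80)=15796476, p(81)=18004327, p(82)=20506255, p(83)=23338469, p(84)=26543660, p(85)=30167357, p(86)=34262962, p(87)=38887673, p(88)=44108109, p(89)=49995925, p(90)=56634173, p(91)=64112359, p(92)=72533807, p(93)=82010177, p(94)=92669720, p(95)=104651419, p(96)=118114304, p(97)=133230930, p(98)=150198136, p(99)=169229875, p(100)=190569292, p(101)=214481126, p(102)=241265379, p(103)=271248950, p(104)=304801365, p(105)=342325709, p(106)=384276336, p(107)=431149389, p(108)=483502844, p(109)=541946240, p(110)=607163746, p(111)=679903203, p(112)=761002156, p(113)=851376628, p(114)=952050665, p(115)=1064144451, p(116)=1188908248, p(117)=1327710076, p(118)=1482074143, p(119)=1653668665, p(120)=1844349560, p(121)=2056148051, p(122)=2291320912, p(123)=2552338241, p(124)=2841940500, p(125)=3163127352, p(126)=3519222692, p(127)=3913864295, p(128)=4351078600, p(129)=4835271870, p(130)=5371315400, p(131)=5964539504, p(132)=6620830889, p(133)=7346629512, p(134)=8149040695, p(135)=9035836076, p(136)=10015581680, p(137)=11097645016, p(138)=12292341831, p(139)=13610949895, p(140)=15065878135, p(141)=16670689208, p(142)=18440293320, p(143)=20390982757, p(144)=22540654445, p(145)=24908858009, p(146)=27517052599, p(147)=30388671978, p(148)=33549419497, p(149)=37027355200, p(150)=40853235313, p(151)=45060624582, p(152)=49686288421.
Final step: p(153) = p(152) + p(151) - p(148) - p(146) + p(141) + p(138) - p(131) - p(127) + p(118) + p(113) - p(102) - p(96) + p(83) + p(76) - p(61) - p(53) + p(36) + p(27) - p(8)
= 49686288421 + 45060624582 - 33549419497 - 27517052599 + 16670689208 + 12292341831 - 5964539504 - 3913864295 + 1482074143 + 851376628 - 241265379 - 118114304 + 23338469 + 9289091 - 1121505 - 329931 + 17977 + 3010 - 22
= 54770336324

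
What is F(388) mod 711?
552

Matrix identity: Q^n = [[F_(n+1), F_n], [F_n, F_(n-1)]] with Q = [[1,1],[1,0]].
n = 388 = 110000100₂. Square-and-multiply, entries mod 711:
Q^1 = [[1,1],[1,0]]
Q^3 = (Q^1)²·Q = [[3,2],[2,1]]
Q^6 = (Q^3)² = [[13,8],[8,5]]
Q^12 = (Q^6)² = [[233,144],[144,89]]
Q^24 = (Q^12)² = [[370,153],[153,217]]
Q^48 = (Q^24)² = [[334,225],[225,109]]
Q^97 = (Q^48)²·Q = [[208,73],[73,135]]
Q^194 = (Q^97)² = [[245,154],[154,91]]
Q^388 = (Q^194)² = [[554,552],[552,2]]
F_388 mod 711 = Q^388[0][1] = 552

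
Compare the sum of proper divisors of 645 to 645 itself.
deficient

Proper divisors of 645: sum = 1 + 3 + 5 + 15 + 43 + 129 + 215 = 411
Since 411 < 645, 645 is deficient.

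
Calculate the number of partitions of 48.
147273

p(n) counts ways to write n as a sum of positive integers (order ignored).
Euler's pentagonal recurrence: p(k) = p(k-1) + p(k-2) - p(k-5) - p(k-7) + p(k-12) + p(k-15) - ... (offsets j(3j∓1)/2, signs ++--, p(0)=1, p(<0)=0).
DP table for k = 0..47: p(0)=1, p(1)=1, p(2)=2, p(3)=3, p(4)=5, p(5)=7, p(6)=11, p(7)=15, p(8)=22, p(9)=30, p(10)=42, p(11)=56, p(12)=77, p(13)=101, p(14)=135, p(15)=176, p(16)=231, p(17)=297, p(18)=385, p(19)=490, p(20)=627, p(21)=792, p(22)=1002, p(23)=1255, p(24)=1575, p(25)=1958, p(26)=2436, p(27)=3010, p(28)=3718, p(29)=4565, p(30)=5604, p(31)=6842, p(32)=8349, p(33)=10143, p(34)=12310, p(35)=14883, p(36)=17977, p(37)=21637, p(38)=26015, p(39)=31185, p(40)=37338, p(41)=44583, p(42)=53174, p(43)=63261, p(44)=75175, p(45)=89134, p(46)=105558, p(47)=124754.
Final step: p(48) = p(47) + p(46) - p(43) - p(41) + p(36) + p(33) - p(26) - p(22) + p(13) + p(8)
= 124754 + 105558 - 63261 - 44583 + 17977 + 10143 - 2436 - 1002 + 101 + 22
= 147273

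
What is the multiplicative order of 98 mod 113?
4

113 is prime, so ord(98) divides φ(113) = 112.
Divisors of 112: 1, 2, 4, 7, 8, 14, 16, 28, 56, 112.
Repeated squaring: 98^1 ≡ 98, 98^2 ≡ 112, 98^4 ≡ 1, 98^8 ≡ 1, 98^16 ≡ 1, 98^32 ≡ 1, 98^64 ≡ 1 (mod 113).
Test 98^d mod 113 for each divisor d in increasing order:
98^1 ≡ 98
98^2 ≡ 112
98^4 ≡ 1  ← first divisor giving 1
The order is 4.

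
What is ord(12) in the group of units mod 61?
15

61 is prime, so ord(12) divides φ(61) = 60.
Divisors of 60: 1, 2, 3, 4, 5, 6, 10, 12, 15, 20, 30, 60.
Repeated squaring: 12^1 ≡ 12, 12^2 ≡ 22, 12^4 ≡ 57, 12^8 ≡ 16, 12^16 ≡ 12, 12^32 ≡ 22 (mod 61).
Test 12^d mod 61 for each divisor d in increasing order:
12^1 ≡ 12
12^2 ≡ 22
12^3 = 12^2·12^1 ≡ 20
12^4 ≡ 57
12^5 = 12^4·12^1 ≡ 13
12^6 = 12^4·12^2 ≡ 34
12^10 = 12^8·12^2 ≡ 47
12^12 = 12^8·12^4 ≡ 58
12^15 = 12^8·12^4·12^2·12^1 ≡ 1  ← first divisor giving 1
The order is 15.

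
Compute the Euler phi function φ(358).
178

358 = 2 × 179
φ(n) = n × ∏(1 - 1/p) for each prime p dividing n
φ(358) = 358 × (1 - 1/2) × (1 - 1/179) = 178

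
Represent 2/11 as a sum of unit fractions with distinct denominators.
1/6 + 1/66

Greedy algorithm:
2/11: ceiling(11/2) = 6, use 1/6
1/66: ceiling(66/1) = 66, use 1/66
Result: 2/11 = 1/6 + 1/66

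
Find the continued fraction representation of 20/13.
[1; 1, 1, 6]

Euclidean algorithm steps:
20 = 1 × 13 + 7
13 = 1 × 7 + 6
7 = 1 × 6 + 1
6 = 6 × 1 + 0
Continued fraction: [1; 1, 1, 6]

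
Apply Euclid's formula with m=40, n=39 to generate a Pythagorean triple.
(79, 3120, 3121)

Euclid's formula: a = m² - n², b = 2mn, c = m² + n²
m = 40, n = 39
a = 40² - 39² = 1600 - 1521 = 79
b = 2 × 40 × 39 = 3120
c = 40² + 39² = 1600 + 1521 = 3121
Verification: 79² + 3120² = 6241 + 9734400 = 9740641 = 3121² ✓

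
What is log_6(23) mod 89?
81

Baby-step giant-step with step n = ⌈√89⌉ = 10.
Baby steps 6^j mod 89 (j:value) for j=0..9: 0:1, 1:6, 2:36, 3:38, 4:50, 5:33, 6:20, 7:31, 8:8, 9:48.
Giant-step multiplier: 6^(-10) ≡ 6^(88-10) = 6^78 ≡ 17 (mod 89).
Giant steps γ_i = 23·17^i mod 89: γ_0=23, γ_1=35, γ_2=61, γ_3=58, γ_4=7, γ_5=30, γ_6=65, γ_7=37, γ_8=6 (in table at j=1).
x = i·n + j = 8·10 + 1 = 81.
Check: 6^81 ≡ 23 (mod 89).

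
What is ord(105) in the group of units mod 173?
172

173 is prime, so ord(105) divides φ(173) = 172.
Divisors of 172: 1, 2, 4, 43, 86, 172.
Repeated squaring: 105^1 ≡ 105, 105^2 ≡ 126, 105^4 ≡ 133, 105^8 ≡ 43, 105^16 ≡ 119, 105^32 ≡ 148, 105^64 ≡ 106, 105^128 ≡ 164 (mod 173).
Test 105^d mod 173 for each divisor d in increasing order:
105^1 ≡ 105
105^2 ≡ 126
105^4 ≡ 133
105^43 = 105^32·105^8·105^2·105^1 ≡ 80
105^86 = 105^64·105^16·105^4·105^2 ≡ 172
105^172 = 105^128·105^32·105^8·105^4 ≡ 1  ← first divisor giving 1
The order is 172.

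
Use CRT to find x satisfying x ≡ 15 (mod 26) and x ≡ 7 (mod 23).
145

Using Chinese Remainder Theorem:
M = 26 × 23 = 598
M1 = 23, M2 = 26
y1 = 23^(-1) mod 26 = 17
y2 = 26^(-1) mod 23 = 8
x = (15×23×17 + 7×26×8) mod 598 = 145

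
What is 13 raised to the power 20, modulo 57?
55

Repeated squaring. Binary of 20 = 10100.
13^1 ≡ 13 (mod 57); 13^2 ≡ 55 (mod 57); 13^4 ≡ 4 (mod 57); 13^8 ≡ 16 (mod 57); 13^16 ≡ 28 (mod 57)
13^20 = 13^4 × 13^16 ≡ 55 (mod 57)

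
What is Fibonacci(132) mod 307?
0

Matrix identity: Q^n = [[F_(n+1), F_n], [F_n, F_(n-1)]] with Q = [[1,1],[1,0]].
n = 132 = 10000100₂. Square-and-multiply, entries mod 307:
Q^1 = [[1,1],[1,0]]
Q^2 = (Q^1)² = [[2,1],[1,1]]
Q^4 = (Q^2)² = [[5,3],[3,2]]
Q^8 = (Q^4)² = [[34,21],[21,13]]
Q^16 = (Q^8)² = [[62,66],[66,303]]
Q^33 = (Q^16)²·Q = [[55,218],[218,144]]
Q^66 = (Q^33)² = [[201,95],[95,106]]
Q^132 = (Q^66)² = [[306,0],[0,306]]
F_132 mod 307 = Q^132[0][1] = 0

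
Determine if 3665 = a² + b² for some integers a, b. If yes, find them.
23² + 56² (a=23, b=56)

Factorization: 3665 = 5 × 733
By Fermat: n is sum of two squares iff every prime p ≡ 3 (mod 4) appears to even power.
All primes ≡ 3 (mod 4) appear to even power.
Search a = 0, 1, 2, … for 3665 - a² a perfect square: first hit at a = 23: 3665 - 529 = 3136 = 56².
3665 = 23² + 56² = 529 + 3136 ✓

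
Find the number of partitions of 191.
1820701100652

p(n) counts ways to write n as a sum of positive integers (order ignored).
Euler's pentagonal recurrence: p(k) = p(k-1) + p(k-2) - p(k-5) - p(k-7) + p(k-12) + p(k-15) - ... (offsets j(3j∓1)/2, signs ++--, p(0)=1, p(<0)=0).
DP table for k = 0..190: p(0)=1, p(1)=1, p(2)=2, p(3)=3, p(4)=5, p(5)=7, p(6)=11, p(7)=15, p(8)=22, p(9)=30, p(10)=42, p(11)=56, p(12)=77, p(13)=101, p(14)=135, p(15)=176, p(16)=231, p(17)=297, p(18)=385, p(19)=490, p(20)=627, p(21)=792, p(22)=1002, p(23)=1255, p(24)=1575, p(25)=1958, p(26)=2436, p(27)=3010, p(28)=3718, p(29)=4565, p(30)=5604, p(31)=6842, p(32)=8349, p(33)=10143, p(34)=12310, p(35)=14883, p(36)=17977, p(37)=21637, p(38)=26015, p(39)=31185, p(40)=37338, p(41)=44583, p(42)=53174, p(43)=63261, p(44)=75175, p(45)=89134, p(46)=105558, p(47)=124754, p(48)=147273, p(49)=173525, p(50)=204226, p(51)=239943, p(52)=281589, p(53)=329931, p(54)=386155, p(55)=451276, p(56)=526823, p(57)=614154, p(58)=715220, p(59)=831820, p(60)=966467, p(61)=1121505, p(62)=1300156, p(63)=1505499, p(64)=1741630, p(65)=2012558, p(66)=2323520, p(67)=2679689, p(68)=3087735, p(69)=3554345, p(70)=4087968, p(71)=4697205, p(72)=5392783, p(73)=6185689, p(74)=7089500, p(75)=8118264, p(76)=9289091, p(77)=10619863, p(78)=12132164, p(79)=13848650, p(80)=15796476, p(81)=18004327, p(82)=20506255, p(83)=23338469, p(84)=26543660, p(85)=30167357, p(86)=34262962, p(87)=38887673, p(88)=44108109, p(89)=49995925, p(90)=56634173, p(91)=64112359, p(92)=72533807, p(93)=82010177, p(94)=92669720, p(95)=104651419, p(96)=118114304, p(97)=133230930, p(98)=150198136, p(99)=169229875, p(100)=190569292, p(101)=214481126, p(102)=241265379, p(103)=271248950, p(104)=304801365, p(105)=342325709, p(106)=384276336, p(107)=431149389, p(108)=483502844, p(109)=541946240, p(110)=607163746, p(111)=679903203, p(112)=761002156, p(113)=851376628, p(114)=952050665, p(115)=1064144451, p(116)=1188908248, p(117)=1327710076, p(118)=1482074143, p(119)=1653668665, p(120)=1844349560, p(121)=2056148051, p(122)=2291320912, p(123)=2552338241, p(124)=2841940500, p(125)=3163127352, p(126)=3519222692, p(127)=3913864295, p(128)=4351078600, p(129)=4835271870, p(130)=5371315400, p(131)=5964539504, p(132)=6620830889, p(133)=7346629512, p(134)=8149040695, p(135)=9035836076, p(136)=10015581680, p(137)=11097645016, p(138)=12292341831, p(139)=13610949895, p(140)=15065878135, p(141)=16670689208, p(142)=18440293320, p(143)=20390982757, p(144)=22540654445, p(145)=24908858009, p(146)=27517052599, p(147)=30388671978, p(148)=33549419497, p(149)=37027355200, p(150)=40853235313, p(151)=45060624582, p(152)=49686288421, p(153)=54770336324, p(154)=60356673280, p(155)=66493182097, p(156)=73232243759, p(157)=80630964769, p(158)=88751778802, p(159)=97662728555, p(160)=107438159466, p(161)=118159068427, p(162)=129913904637, p(163)=142798995930, p(164)=156919475295, p(165)=172389800255, p(166)=189334822579, p(167)=207890420102, p(168)=228204732751, p(169)=250438925115, p(170)=274768617130, p(171)=301384802048, p(172)=330495499613, p(173)=362326859895, p(174)=397125074750, p(175)=435157697830, p(176)=476715857290, p(177)=522115831195, p(178)=571701605655, p(179)=625846753120, p(180)=684957390936, p(181)=749474411781, p(182)=819876908323, p(183)=896684817527, p(184)=980462880430, p(185)=1071823774337, p(186)=1171432692373, p(187)=1280011042268, p(188)=1398341745571, p(189)=1527273599625, p(190)=1667727404093.
Final step: p(191) = p(190) + p(189) - p(186) - p(184) + p(179) + p(176) - p(169) - p(165) + p(156) + p(151) - p(140) - p(134) + p(121) + p(114) - p(99) - p(91) + p(74) + p(65) - p(46) - p(36) + p(15) + p(4)
= 1667727404093 + 1527273599625 - 1171432692373 - 980462880430 + 625846753120 + 476715857290 - 250438925115 - 172389800255 + 73232243759 + 45060624582 - 15065878135 - 8149040695 + 2056148051 + 952050665 - 169229875 - 64112359 + 7089500 + 2012558 - 105558 - 17977 + 176 + 5
= 1820701100652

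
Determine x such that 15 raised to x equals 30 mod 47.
15

Baby-step giant-step with step n = ⌈√47⌉ = 7.
Baby steps 15^j mod 47 (j:value) for j=0..6: 0:1, 1:15, 2:37, 3:38, 4:6, 5:43, 6:34.
Giant-step multiplier: 15^(-7) ≡ 15^(46-7) = 15^39 ≡ 20 (mod 47).
Giant steps γ_i = 30·20^i mod 47: γ_0=30, γ_1=36, γ_2=15 (in table at j=1).
x = i·n + j = 2·7 + 1 = 15.
Check: 15^15 ≡ 30 (mod 47).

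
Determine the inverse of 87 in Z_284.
111

gcd(87, 284) = 1, so the inverse exists.
Extended Euclidean algorithm on (284, 87):
284 = 3 × 87 + 23  ⟹  23 = (1)·284 + (-3)·87
87 = 3 × 23 + 18  ⟹  18 = (-3)·284 + (10)·87
23 = 1 × 18 + 5  ⟹  5 = (4)·284 + (-13)·87
18 = 3 × 5 + 3  ⟹  3 = (-15)·284 + (49)·87
5 = 1 × 3 + 2  ⟹  2 = (19)·284 + (-62)·87
3 = 1 × 2 + 1  ⟹  1 = (-34)·284 + (111)·87
So (111)·87 ≡ 1 (mod 284), i.e. 87^(-1) ≡ 111 (mod 284).
Check: 87 × 111 = 9657 ≡ 1 (mod 284)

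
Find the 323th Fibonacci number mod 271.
222

Matrix identity: Q^n = [[F_(n+1), F_n], [F_n, F_(n-1)]] with Q = [[1,1],[1,0]].
n = 323 = 101000011₂. Square-and-multiply, entries mod 271:
Q^1 = [[1,1],[1,0]]
Q^2 = (Q^1)² = [[2,1],[1,1]]
Q^5 = (Q^2)²·Q = [[8,5],[5,3]]
Q^10 = (Q^5)² = [[89,55],[55,34]]
Q^20 = (Q^10)² = [[106,261],[261,116]]
Q^40 = (Q^20)² = [[225,219],[219,6]]
Q^80 = (Q^40)² = [[213,183],[183,30]]
Q^161 = (Q^80)²·Q = [[22,268],[268,25]]
Q^323 = (Q^161)²·Q = [[81,222],[222,130]]
F_323 mod 271 = Q^323[0][1] = 222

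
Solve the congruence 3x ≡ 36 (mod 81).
x ≡ 12 (mod 27)

gcd(3, 81) = 3, which divides 36, so solutions exist.
Divide through by 3: x ≡ 12 (mod 27).
The coefficient of x is now 1, so x ≡ 12 (mod 27).
Check: 3 × 12 = 36 ≡ 36 (mod 81).
x ≡ 12 (mod 27), giving 3 solutions mod 81.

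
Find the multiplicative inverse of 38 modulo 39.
38

gcd(38, 39) = 1, so the inverse exists.
Extended Euclidean algorithm on (39, 38):
39 = 1 × 38 + 1  ⟹  1 = (1)·39 + (-1)·38
So (-1)·38 ≡ 1 (mod 39), i.e. 38^(-1) ≡ -1 ≡ 38 (mod 39).
Check: 38 × 38 = 1444 ≡ 1 (mod 39)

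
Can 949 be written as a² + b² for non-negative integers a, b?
7² + 30² (a=7, b=30)

Factorization: 949 = 13 × 73
By Fermat: n is sum of two squares iff every prime p ≡ 3 (mod 4) appears to even power.
All primes ≡ 3 (mod 4) appear to even power.
Search a = 0, 1, 2, … for 949 - a² a perfect square: first hit at a = 7: 949 - 49 = 900 = 30².
949 = 7² + 30² = 49 + 900 ✓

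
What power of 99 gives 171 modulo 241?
61

Baby-step giant-step with step n = ⌈√241⌉ = 16.
Baby steps 99^j mod 241 (j:value) for j=0..15: 0:1, 1:99, 2:161, 3:33, 4:134, 5:11, 6:125, 7:84, 8:122, 9:28, 10:121, 11:170, 12:201, 13:137, 14:67, 15:126.
Giant-step multiplier: 99^(-16) ≡ 99^(240-16) = 99^224 ≡ 54 (mod 241).
Giant steps γ_i = 171·54^i mod 241: γ_0=171, γ_1=76, γ_2=7, γ_3=137 (in table at j=13).
x = i·n + j = 3·16 + 13 = 61.
Check: 99^61 ≡ 171 (mod 241).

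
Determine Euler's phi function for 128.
64

128 = 2^7
φ(n) = n × ∏(1 - 1/p) for each prime p dividing n
φ(128) = 128 × (1 - 1/2) = 64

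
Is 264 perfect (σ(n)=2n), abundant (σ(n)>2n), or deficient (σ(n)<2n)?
abundant

Proper divisors of 264: sum = 1 + 2 + 3 + 4 + 6 + 8 + 11 + 12 + 22 + 24 + 33 + 44 + 66 + 88 + 132 = 456
Since 456 > 264, 264 is abundant.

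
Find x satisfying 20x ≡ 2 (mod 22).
x ≡ 10 (mod 11)

gcd(20, 22) = 2, which divides 2, so solutions exist.
Divide through by 2: 10x ≡ 1 (mod 11).
Find 10^(-1) mod 11 by the extended Euclidean algorithm:
11 = 1 × 10 + 1  ⟹  1 = (1)·11 + (-1)·10
So (-1)·10 ≡ 1 (mod 11), i.e. 10^(-1) ≡ -1 ≡ 10 (mod 11).
x ≡ 10 × 1 = 10 ≡ 10 (mod 11).
Check: 20 × 10 = 200 ≡ 2 (mod 22).
x ≡ 10 (mod 11), giving 2 solutions mod 22.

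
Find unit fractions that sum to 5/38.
1/8 + 1/152

Greedy algorithm:
5/38: ceiling(38/5) = 8, use 1/8
1/152: ceiling(152/1) = 152, use 1/152
Result: 5/38 = 1/8 + 1/152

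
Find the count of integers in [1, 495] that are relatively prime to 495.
240

495 = 3^2 × 5 × 11
φ(n) = n × ∏(1 - 1/p) for each prime p dividing n
φ(495) = 495 × (1 - 1/3) × (1 - 1/5) × (1 - 1/11) = 240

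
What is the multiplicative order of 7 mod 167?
83

167 is prime, so ord(7) divides φ(167) = 166.
Divisors of 166: 1, 2, 83, 166.
Repeated squaring: 7^1 ≡ 7, 7^2 ≡ 49, 7^4 ≡ 63, 7^8 ≡ 128, 7^16 ≡ 18, 7^32 ≡ 157, 7^64 ≡ 100, 7^128 ≡ 147 (mod 167).
Test 7^d mod 167 for each divisor d in increasing order:
7^1 ≡ 7
7^2 ≡ 49
7^83 = 7^64·7^16·7^2·7^1 ≡ 1  ← first divisor giving 1
The order is 83.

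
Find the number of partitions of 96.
118114304

p(n) counts ways to write n as a sum of positive integers (order ignored).
Euler's pentagonal recurrence: p(k) = p(k-1) + p(k-2) - p(k-5) - p(k-7) + p(k-12) + p(k-15) - ... (offsets j(3j∓1)/2, signs ++--, p(0)=1, p(<0)=0).
DP table for k = 0..95: p(0)=1, p(1)=1, p(2)=2, p(3)=3, p(4)=5, p(5)=7, p(6)=11, p(7)=15, p(8)=22, p(9)=30, p(10)=42, p(11)=56, p(12)=77, p(13)=101, p(14)=135, p(15)=176, p(16)=231, p(17)=297, p(18)=385, p(19)=490, p(20)=627, p(21)=792, p(22)=1002, p(23)=1255, p(24)=1575, p(25)=1958, p(26)=2436, p(27)=3010, p(28)=3718, p(29)=4565, p(30)=5604, p(31)=6842, p(32)=8349, p(33)=10143, p(34)=12310, p(35)=14883, p(36)=17977, p(37)=21637, p(38)=26015, p(39)=31185, p(40)=37338, p(41)=44583, p(42)=53174, p(43)=63261, p(44)=75175, p(45)=89134, p(46)=105558, p(47)=124754, p(48)=147273, p(49)=173525, p(50)=204226, p(51)=239943, p(52)=281589, p(53)=329931, p(54)=386155, p(55)=451276, p(56)=526823, p(57)=614154, p(58)=715220, p(59)=831820, p(60)=966467, p(61)=1121505, p(62)=1300156, p(63)=1505499, p(64)=1741630, p(65)=2012558, p(66)=2323520, p(67)=2679689, p(68)=3087735, p(69)=3554345, p(70)=4087968, p(71)=4697205, p(72)=5392783, p(73)=6185689, p(74)=7089500, p(75)=8118264, p(76)=9289091, p(77)=10619863, p(78)=12132164, p(79)=13848650, p(80)=15796476, p(81)=18004327, p(82)=20506255, p(83)=23338469, p(84)=26543660, p(85)=30167357, p(86)=34262962, p(87)=38887673, p(88)=44108109, p(89)=49995925, p(90)=56634173, p(91)=64112359, p(92)=72533807, p(93)=82010177, p(94)=92669720, p(95)=104651419.
Final step: p(96) = p(95) + p(94) - p(91) - p(89) + p(84) + p(81) - p(74) - p(70) + p(61) + p(56) - p(45) - p(39) + p(26) + p(19) - p(4)
= 104651419 + 92669720 - 64112359 - 49995925 + 26543660 + 18004327 - 7089500 - 4087968 + 1121505 + 526823 - 89134 - 31185 + 2436 + 490 - 5
= 118114304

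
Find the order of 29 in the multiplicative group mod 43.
42

43 is prime, so ord(29) divides φ(43) = 42.
Divisors of 42: 1, 2, 3, 6, 7, 14, 21, 42.
Repeated squaring: 29^1 ≡ 29, 29^2 ≡ 24, 29^4 ≡ 17, 29^8 ≡ 31, 29^16 ≡ 15, 29^32 ≡ 10 (mod 43).
Test 29^d mod 43 for each divisor d in increasing order:
29^1 ≡ 29
29^2 ≡ 24
29^3 = 29^2·29^1 ≡ 8
29^6 = 29^4·29^2 ≡ 21
29^7 = 29^4·29^2·29^1 ≡ 7
29^14 = 29^8·29^4·29^2 ≡ 6
29^21 = 29^16·29^4·29^1 ≡ 42
29^42 = 29^32·29^8·29^2 ≡ 1  ← first divisor giving 1
The order is 42.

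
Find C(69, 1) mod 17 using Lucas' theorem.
1

Using Lucas' theorem:
Write n=69 and k=1 in base 17:
n in base 17: [4, 1]
k in base 17: [0, 1]
C(69,1) mod 17 = ∏ C(n_i, k_i) mod 17
Digit binomials (mod 17): C(4,0) = 1; C(1,1) = 1
Product: 1 × 1 = 1 ≡ 1 (mod 17)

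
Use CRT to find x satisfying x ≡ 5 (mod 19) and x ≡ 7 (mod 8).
119

Using Chinese Remainder Theorem:
M = 19 × 8 = 152
M1 = 8, M2 = 19
y1 = 8^(-1) mod 19 = 12
y2 = 19^(-1) mod 8 = 3
x = (5×8×12 + 7×19×3) mod 152 = 119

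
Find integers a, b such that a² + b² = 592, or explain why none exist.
4² + 24² (a=4, b=24)

Factorization: 592 = 2^4 × 37
By Fermat: n is sum of two squares iff every prime p ≡ 3 (mod 4) appears to even power.
All primes ≡ 3 (mod 4) appear to even power.
Search a = 0, 1, 2, … for 592 - a² a perfect square: first hit at a = 4: 592 - 16 = 576 = 24².
592 = 4² + 24² = 16 + 576 ✓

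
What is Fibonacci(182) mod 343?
113

Matrix identity: Q^n = [[F_(n+1), F_n], [F_n, F_(n-1)]] with Q = [[1,1],[1,0]].
n = 182 = 10110110₂. Square-and-multiply, entries mod 343:
Q^1 = [[1,1],[1,0]]
Q^2 = (Q^1)² = [[2,1],[1,1]]
Q^5 = (Q^2)²·Q = [[8,5],[5,3]]
Q^11 = (Q^5)²·Q = [[144,89],[89,55]]
Q^22 = (Q^11)² = [[188,218],[218,313]]
Q^45 = (Q^22)²·Q = [[6,205],[205,144]]
Q^91 = (Q^45)²·Q = [[95,215],[215,223]]
Q^182 = (Q^91)² = [[27,113],[113,257]]
F_182 mod 343 = Q^182[0][1] = 113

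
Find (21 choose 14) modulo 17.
0

Using Lucas' theorem:
Write n=21 and k=14 in base 17:
n in base 17: [1, 4]
k in base 17: [0, 14]
C(21,14) mod 17 = ∏ C(n_i, k_i) mod 17
Digit binomials (mod 17): C(1,0) = 1; C(4,14) = 0 (k_i > n_i)
Product: 1 × 0 = 0 ≡ 0 (mod 17)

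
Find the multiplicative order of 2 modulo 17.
8

17 is prime, so ord(2) divides φ(17) = 16.
Divisors of 16: 1, 2, 4, 8, 16.
Repeated squaring: 2^1 ≡ 2, 2^2 ≡ 4, 2^4 ≡ 16, 2^8 ≡ 1, 2^16 ≡ 1 (mod 17).
Test 2^d mod 17 for each divisor d in increasing order:
2^1 ≡ 2
2^2 ≡ 4
2^4 ≡ 16
2^8 ≡ 1  ← first divisor giving 1
The order is 8.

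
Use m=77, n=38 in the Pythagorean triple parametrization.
(4485, 5852, 7373)

Euclid's formula: a = m² - n², b = 2mn, c = m² + n²
m = 77, n = 38
a = 77² - 38² = 5929 - 1444 = 4485
b = 2 × 77 × 38 = 5852
c = 77² + 38² = 5929 + 1444 = 7373
Verification: 4485² + 5852² = 20115225 + 34245904 = 54361129 = 7373² ✓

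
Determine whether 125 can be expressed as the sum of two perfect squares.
2² + 11² (a=2, b=11)

Factorization: 125 = 5^3
By Fermat: n is sum of two squares iff every prime p ≡ 3 (mod 4) appears to even power.
All primes ≡ 3 (mod 4) appear to even power.
Search a = 0, 1, 2, … for 125 - a² a perfect square: first hit at a = 2: 125 - 4 = 121 = 11².
125 = 2² + 11² = 4 + 121 ✓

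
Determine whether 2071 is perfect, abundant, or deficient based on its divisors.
deficient

Proper divisors of 2071: sum = 1 + 19 + 109 = 129
Since 129 < 2071, 2071 is deficient.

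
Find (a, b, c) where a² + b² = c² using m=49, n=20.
(2001, 1960, 2801)

Euclid's formula: a = m² - n², b = 2mn, c = m² + n²
m = 49, n = 20
a = 49² - 20² = 2401 - 400 = 2001
b = 2 × 49 × 20 = 1960
c = 49² + 20² = 2401 + 400 = 2801
Verification: 2001² + 1960² = 4004001 + 3841600 = 7845601 = 2801² ✓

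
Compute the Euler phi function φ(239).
238

239 = 239
φ(n) = n × ∏(1 - 1/p) for each prime p dividing n
φ(239) = 239 × (1 - 1/239) = 238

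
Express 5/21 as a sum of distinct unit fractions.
1/5 + 1/27 + 1/945

Greedy algorithm:
5/21: ceiling(21/5) = 5, use 1/5
4/105: ceiling(105/4) = 27, use 1/27
1/945: ceiling(945/1) = 945, use 1/945
Result: 5/21 = 1/5 + 1/27 + 1/945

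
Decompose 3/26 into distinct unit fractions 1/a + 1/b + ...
1/9 + 1/234

Greedy algorithm:
3/26: ceiling(26/3) = 9, use 1/9
1/234: ceiling(234/1) = 234, use 1/234
Result: 3/26 = 1/9 + 1/234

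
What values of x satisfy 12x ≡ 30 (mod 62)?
x ≡ 18 (mod 31)

gcd(12, 62) = 2, which divides 30, so solutions exist.
Divide through by 2: 6x ≡ 15 (mod 31).
Find 6^(-1) mod 31 by the extended Euclidean algorithm:
31 = 5 × 6 + 1  ⟹  1 = (1)·31 + (-5)·6
So (-5)·6 ≡ 1 (mod 31), i.e. 6^(-1) ≡ -5 ≡ 26 (mod 31).
x ≡ 26 × 15 = 390 ≡ 18 (mod 31).
Check: 12 × 18 = 216 ≡ 30 (mod 62).
x ≡ 18 (mod 31), giving 2 solutions mod 62.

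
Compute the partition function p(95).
104651419

p(n) counts ways to write n as a sum of positive integers (order ignored).
Euler's pentagonal recurrence: p(k) = p(k-1) + p(k-2) - p(k-5) - p(k-7) + p(k-12) + p(k-15) - ... (offsets j(3j∓1)/2, signs ++--, p(0)=1, p(<0)=0).
DP table for k = 0..94: p(0)=1, p(1)=1, p(2)=2, p(3)=3, p(4)=5, p(5)=7, p(6)=11, p(7)=15, p(8)=22, p(9)=30, p(10)=42, p(11)=56, p(12)=77, p(13)=101, p(14)=135, p(15)=176, p(16)=231, p(17)=297, p(18)=385, p(19)=490, p(20)=627, p(21)=792, p(22)=1002, p(23)=1255, p(24)=1575, p(25)=1958, p(26)=2436, p(27)=3010, p(28)=3718, p(29)=4565, p(30)=5604, p(31)=6842, p(32)=8349, p(33)=10143, p(34)=12310, p(35)=14883, p(36)=17977, p(37)=21637, p(38)=26015, p(39)=31185, p(40)=37338, p(41)=44583, p(42)=53174, p(43)=63261, p(44)=75175, p(45)=89134, p(46)=105558, p(47)=124754, p(48)=147273, p(49)=173525, p(50)=204226, p(51)=239943, p(52)=281589, p(53)=329931, p(54)=386155, p(55)=451276, p(56)=526823, p(57)=614154, p(58)=715220, p(59)=831820, p(60)=966467, p(61)=1121505, p(62)=1300156, p(63)=1505499, p(64)=1741630, p(65)=2012558, p(66)=2323520, p(67)=2679689, p(68)=3087735, p(69)=3554345, p(70)=4087968, p(71)=4697205, p(72)=5392783, p(73)=6185689, p(74)=7089500, p(75)=8118264, p(76)=9289091, p(77)=10619863, p(78)=12132164, p(79)=13848650, p(80)=15796476, p(81)=18004327, p(82)=20506255, p(83)=23338469, p(84)=26543660, p(85)=30167357, p(86)=34262962, p(87)=38887673, p(88)=44108109, p(89)=49995925, p(90)=56634173, p(91)=64112359, p(92)=72533807, p(93)=82010177, p(94)=92669720.
Final step: p(95) = p(94) + p(93) - p(90) - p(88) + p(83) + p(80) - p(73) - p(69) + p(60) + p(55) - p(44) - p(38) + p(25) + p(18) - p(3)
= 92669720 + 82010177 - 56634173 - 44108109 + 23338469 + 15796476 - 6185689 - 3554345 + 966467 + 451276 - 75175 - 26015 + 1958 + 385 - 3
= 104651419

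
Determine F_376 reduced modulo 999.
663

Matrix identity: Q^n = [[F_(n+1), F_n], [F_n, F_(n-1)]] with Q = [[1,1],[1,0]].
n = 376 = 101111000₂. Square-and-multiply, entries mod 999:
Q^1 = [[1,1],[1,0]]
Q^2 = (Q^1)² = [[2,1],[1,1]]
Q^5 = (Q^2)²·Q = [[8,5],[5,3]]
Q^11 = (Q^5)²·Q = [[144,89],[89,55]]
Q^23 = (Q^11)²·Q = [[414,685],[685,728]]
Q^47 = (Q^23)²·Q = [[315,262],[262,53]]
Q^94 = (Q^47)² = [[37,512],[512,524]]
Q^188 = (Q^94)² = [[776,519],[519,257]]
Q^376 = (Q^188)² = [[409,663],[663,745]]
F_376 mod 999 = Q^376[0][1] = 663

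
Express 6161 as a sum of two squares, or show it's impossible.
44² + 65² (a=44, b=65)

Factorization: 6161 = 61 × 101
By Fermat: n is sum of two squares iff every prime p ≡ 3 (mod 4) appears to even power.
All primes ≡ 3 (mod 4) appear to even power.
Search a = 0, 1, 2, … for 6161 - a² a perfect square: first hit at a = 44: 6161 - 1936 = 4225 = 65².
6161 = 44² + 65² = 1936 + 4225 ✓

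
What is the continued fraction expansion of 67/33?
[2; 33]

Euclidean algorithm steps:
67 = 2 × 33 + 1
33 = 33 × 1 + 0
Continued fraction: [2; 33]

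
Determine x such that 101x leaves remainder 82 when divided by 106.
x ≡ 26 (mod 106)

gcd(101, 106) = 1, which divides 82, so solutions exist.
Find 101^(-1) mod 106 by the extended Euclidean algorithm:
106 = 1 × 101 + 5  ⟹  5 = (1)·106 + (-1)·101
101 = 20 × 5 + 1  ⟹  1 = (-20)·106 + (21)·101
So (21)·101 ≡ 1 (mod 106), i.e. 101^(-1) ≡ 21 (mod 106).
x ≡ 21 × 82 = 1722 ≡ 26 (mod 106).
Check: 101 × 26 = 2626 ≡ 82 (mod 106).
Unique solution: x ≡ 26 (mod 106)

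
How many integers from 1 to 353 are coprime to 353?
352

353 = 353
φ(n) = n × ∏(1 - 1/p) for each prime p dividing n
φ(353) = 353 × (1 - 1/353) = 352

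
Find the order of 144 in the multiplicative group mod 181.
45

181 is prime, so ord(144) divides φ(181) = 180.
Divisors of 180: 1, 2, 3, 4, 5, 6, 9, 10, 12, 15, 18, 20, 30, 36, 45, 60, 90, 180.
Repeated squaring: 144^1 ≡ 144, 144^2 ≡ 102, 144^4 ≡ 87, 144^8 ≡ 148, 144^16 ≡ 3, 144^32 ≡ 9, 144^64 ≡ 81, 144^128 ≡ 45 (mod 181).
Test 144^d mod 181 for each divisor d in increasing order:
144^1 ≡ 144
144^2 ≡ 102
144^3 = 144^2·144^1 ≡ 27
144^4 ≡ 87
144^5 = 144^4·144^1 ≡ 39
144^6 = 144^4·144^2 ≡ 5
144^9 = 144^8·144^1 ≡ 135
144^10 = 144^8·144^2 ≡ 73
144^12 = 144^8·144^4 ≡ 25
144^15 = 144^8·144^4·144^2·144^1 ≡ 132
144^18 = 144^16·144^2 ≡ 125
144^20 = 144^16·144^4 ≡ 80
144^30 = 144^16·144^8·144^4·144^2 ≡ 48
144^36 = 144^32·144^4 ≡ 59
144^45 = 144^32·144^8·144^4·144^1 ≡ 1  ← first divisor giving 1
The order is 45.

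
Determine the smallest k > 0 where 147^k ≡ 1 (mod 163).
162

163 is prime, so ord(147) divides φ(163) = 162.
Divisors of 162: 1, 2, 3, 6, 9, 18, 27, 54, 81, 162.
Repeated squaring: 147^1 ≡ 147, 147^2 ≡ 93, 147^4 ≡ 10, 147^8 ≡ 100, 147^16 ≡ 57, 147^32 ≡ 152, 147^64 ≡ 121, 147^128 ≡ 134 (mod 163).
Test 147^d mod 163 for each divisor d in increasing order:
147^1 ≡ 147
147^2 ≡ 93
147^3 = 147^2·147^1 ≡ 142
147^6 = 147^4·147^2 ≡ 115
147^9 = 147^8·147^1 ≡ 30
147^18 = 147^16·147^2 ≡ 85
147^27 = 147^16·147^8·147^2·147^1 ≡ 105
147^54 = 147^32·147^16·147^4·147^2 ≡ 104
147^81 = 147^64·147^16·147^1 ≡ 162
147^162 = 147^128·147^32·147^2 ≡ 1  ← first divisor giving 1
The order is 162.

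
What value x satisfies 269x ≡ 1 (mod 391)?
266

gcd(269, 391) = 1, so the inverse exists.
Extended Euclidean algorithm on (391, 269):
391 = 1 × 269 + 122  ⟹  122 = (1)·391 + (-1)·269
269 = 2 × 122 + 25  ⟹  25 = (-2)·391 + (3)·269
122 = 4 × 25 + 22  ⟹  22 = (9)·391 + (-13)·269
25 = 1 × 22 + 3  ⟹  3 = (-11)·391 + (16)·269
22 = 7 × 3 + 1  ⟹  1 = (86)·391 + (-125)·269
So (-125)·269 ≡ 1 (mod 391), i.e. 269^(-1) ≡ -125 ≡ 266 (mod 391).
Check: 269 × 266 = 71554 ≡ 1 (mod 391)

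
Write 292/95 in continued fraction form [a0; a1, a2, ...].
[3; 13, 1, 1, 3]

Euclidean algorithm steps:
292 = 3 × 95 + 7
95 = 13 × 7 + 4
7 = 1 × 4 + 3
4 = 1 × 3 + 1
3 = 3 × 1 + 0
Continued fraction: [3; 13, 1, 1, 3]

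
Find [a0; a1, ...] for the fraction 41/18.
[2; 3, 1, 1, 2]

Euclidean algorithm steps:
41 = 2 × 18 + 5
18 = 3 × 5 + 3
5 = 1 × 3 + 2
3 = 1 × 2 + 1
2 = 2 × 1 + 0
Continued fraction: [2; 3, 1, 1, 2]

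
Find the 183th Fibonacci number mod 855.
97

Matrix identity: Q^n = [[F_(n+1), F_n], [F_n, F_(n-1)]] with Q = [[1,1],[1,0]].
n = 183 = 10110111₂. Square-and-multiply, entries mod 855:
Q^1 = [[1,1],[1,0]]
Q^2 = (Q^1)² = [[2,1],[1,1]]
Q^5 = (Q^2)²·Q = [[8,5],[5,3]]
Q^11 = (Q^5)²·Q = [[144,89],[89,55]]
Q^22 = (Q^11)² = [[442,611],[611,686]]
Q^45 = (Q^22)²·Q = [[188,110],[110,78]]
Q^91 = (Q^45)²·Q = [[609,419],[419,190]]
Q^183 = (Q^91)²·Q = [[573,97],[97,476]]
F_183 mod 855 = Q^183[0][1] = 97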